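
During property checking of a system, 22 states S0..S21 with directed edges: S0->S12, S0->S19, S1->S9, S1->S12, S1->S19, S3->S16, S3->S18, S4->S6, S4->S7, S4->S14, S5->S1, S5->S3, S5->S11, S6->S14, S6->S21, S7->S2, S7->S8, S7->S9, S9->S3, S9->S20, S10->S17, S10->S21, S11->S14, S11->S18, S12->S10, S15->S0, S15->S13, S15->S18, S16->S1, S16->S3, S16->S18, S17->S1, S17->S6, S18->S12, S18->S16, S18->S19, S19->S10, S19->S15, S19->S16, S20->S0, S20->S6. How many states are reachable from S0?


BFS from S0:
  layer 0: {S0}
  layer 1: {S12, S19}
  layer 2: {S10, S15, S16}
  layer 3: {S1, S3, S13, S17, S18, S21}
  layer 4: {S6, S9}
  layer 5: {S14, S20}
Reachable set: {S0, S1, S3, S6, S9, S10, S12, S13, S14, S15, S16, S17, S18, S19, S20, S21}
Count = 16

16


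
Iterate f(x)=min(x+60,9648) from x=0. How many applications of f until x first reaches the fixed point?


Step 1: x=0, cap=9648, increment=60
Step 2: x grows by 60 each step until capped at 9648; fixed point is x=9648
Step 3: iterations = ceil(9648/60) = 161

161


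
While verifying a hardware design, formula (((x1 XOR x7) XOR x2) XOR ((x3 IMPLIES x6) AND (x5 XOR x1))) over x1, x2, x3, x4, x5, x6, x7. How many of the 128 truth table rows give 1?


Formula: (((x1 XOR x7) XOR x2) XOR ((x3 IMPLIES x6) AND (x5 XOR x1))) over 7 vars (128 rows)
Evaluate each row (x1, x2, x3, x4, x5, x6, x7 as bits, MSB first):
  row 0 [0000000]: (((0 XOR 0) XOR 0) XOR ((0 IMPLIES 0) AND (0 XOR 0))) -> 0
  row 1 [0000001]: (((0 XOR 1) XOR 0) XOR ((0 IMPLIES 0) AND (0 XOR 0))) -> 1
  row 2 [0000010]: (((0 XOR 0) XOR 0) XOR ((0 IMPLIES 1) AND (0 XOR 0))) -> 0
  row 3 [0000011]: (((0 XOR 1) XOR 0) XOR ((0 IMPLIES 1) AND (0 XOR 0))) -> 1
  row 4 [0000100]: (((0 XOR 0) XOR 0) XOR ((0 IMPLIES 0) AND (1 XOR 0))) -> 1
  (every remaining row is evaluated the same way; all 128 results are listed next)
Full result column, 8 rows per line (x1,x2,x3,x4 fixed per line; x5,x6,x7 runs 000..111 left to right):
  rows 0-7 [x1,x2,x3,x4=0000]: 01011010  (ones: 4)
  rows 8-15 [x1,x2,x3,x4=0001]: 01011010  (ones: 4)
  rows 16-23 [x1,x2,x3,x4=0010]: 01010110  (ones: 4)
  rows 24-31 [x1,x2,x3,x4=0011]: 01010110  (ones: 4)
  rows 32-39 [x1,x2,x3,x4=0100]: 10100101  (ones: 4)
  rows 40-47 [x1,x2,x3,x4=0101]: 10100101  (ones: 4)
  rows 48-55 [x1,x2,x3,x4=0110]: 10101001  (ones: 4)
  rows 56-63 [x1,x2,x3,x4=0111]: 10101001  (ones: 4)
  rows 64-71 [x1,x2,x3,x4=1000]: 01011010  (ones: 4)
  rows 72-79 [x1,x2,x3,x4=1001]: 01011010  (ones: 4)
  rows 80-87 [x1,x2,x3,x4=1010]: 10011010  (ones: 4)
  rows 88-95 [x1,x2,x3,x4=1011]: 10011010  (ones: 4)
  rows 96-103 [x1,x2,x3,x4=1100]: 10100101  (ones: 4)
  rows 104-111 [x1,x2,x3,x4=1101]: 10100101  (ones: 4)
  rows 112-119 [x1,x2,x3,x4=1110]: 01100101  (ones: 4)
  rows 120-127 [x1,x2,x3,x4=1111]: 01100101  (ones: 4)
Count of 1-rows = 4+4+4+4+4+4+4+4+4+4+4+4+4+4+4+4 = 64

64


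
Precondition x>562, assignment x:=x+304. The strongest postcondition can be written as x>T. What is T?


Formula: sp(P, x:=E) = exists old_x. (x = E[old_x/x]) AND P[old_x/x] (old_x is the value of x before the assignment; eliminate old_x by solving x = E[old_x/x] for old_x)
Step 1: Precondition P: x>562, i.e. old_x > 562
Step 2: Assignment gives x = old_x + 304, so old_x = x - 304
Step 3: Substitute into P: x - 304 > 562
Step 4: Simplify: x > 562+304 = 866

866


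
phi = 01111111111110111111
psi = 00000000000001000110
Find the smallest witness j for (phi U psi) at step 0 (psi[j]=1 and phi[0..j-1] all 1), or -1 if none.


(phi U psi) at 0: need smallest j with psi[j]=1 and phi[i]=1 for all i in [0,j).
Scan from step 0:
  step 0: phi=0 -> phi-prefix broken from here
  step 13: psi=1 but phi already failed -> not a witness
  step 17: psi=1 but phi already failed -> not a witness
  step 18: psi=1 but phi already failed -> not a witness
  end of trace: no witness -> -1
Witness step = -1

-1


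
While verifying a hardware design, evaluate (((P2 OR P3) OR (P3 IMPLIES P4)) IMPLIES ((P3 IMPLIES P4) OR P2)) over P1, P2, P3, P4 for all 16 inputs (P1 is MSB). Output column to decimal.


Formula: (((P2 OR P3) OR (P3 IMPLIES P4)) IMPLIES ((P3 IMPLIES P4) OR P2)) over P1, P2, P3, P4 (16 rows)
Evaluate each row (bits = P1,P2,P3,P4, MSB first):
  row 0 [0000]: (((0 OR 0) OR (0 IMPLIES 0)) IMPLIES ((0 IMPLIES 0) OR 0)) -> 1
  row 1 [0001]: (((0 OR 0) OR (0 IMPLIES 1)) IMPLIES ((0 IMPLIES 1) OR 0)) -> 1
  row 2 [0010]: (((0 OR 1) OR (1 IMPLIES 0)) IMPLIES ((1 IMPLIES 0) OR 0)) -> 0
  row 3 [0011]: (((0 OR 1) OR (1 IMPLIES 1)) IMPLIES ((1 IMPLIES 1) OR 0)) -> 1
  row 4 [0100]: (((1 OR 0) OR (0 IMPLIES 0)) IMPLIES ((0 IMPLIES 0) OR 1)) -> 1
  row 5 [0101]: (((1 OR 0) OR (0 IMPLIES 1)) IMPLIES ((0 IMPLIES 1) OR 1)) -> 1
  row 6 [0110]: (((1 OR 1) OR (1 IMPLIES 0)) IMPLIES ((1 IMPLIES 0) OR 1)) -> 1
  row 7 [0111]: (((1 OR 1) OR (1 IMPLIES 1)) IMPLIES ((1 IMPLIES 1) OR 1)) -> 1
  row 8 [1000]: (((0 OR 0) OR (0 IMPLIES 0)) IMPLIES ((0 IMPLIES 0) OR 0)) -> 1
  row 9 [1001]: (((0 OR 0) OR (0 IMPLIES 1)) IMPLIES ((0 IMPLIES 1) OR 0)) -> 1
  row 10 [1010]: (((0 OR 1) OR (1 IMPLIES 0)) IMPLIES ((1 IMPLIES 0) OR 0)) -> 0
  row 11 [1011]: (((0 OR 1) OR (1 IMPLIES 1)) IMPLIES ((1 IMPLIES 1) OR 0)) -> 1
  row 12 [1100]: (((1 OR 0) OR (0 IMPLIES 0)) IMPLIES ((0 IMPLIES 0) OR 1)) -> 1
  row 13 [1101]: (((1 OR 0) OR (0 IMPLIES 1)) IMPLIES ((0 IMPLIES 1) OR 1)) -> 1
  row 14 [1110]: (((1 OR 1) OR (1 IMPLIES 0)) IMPLIES ((1 IMPLIES 0) OR 1)) -> 1
  row 15 [1111]: (((1 OR 1) OR (1 IMPLIES 1)) IMPLIES ((1 IMPLIES 1) OR 1)) -> 1
Full result column, 4 rows per line (P1,P2 fixed per line; P3,P4 runs 00..11 left to right):
  rows 0-3 [P1,P2=00]: 1101  = hex D
  rows 4-7 [P1,P2=01]: 1111  = hex F
  rows 8-11 [P1,P2=10]: 1101  = hex D
  rows 12-15 [P1,P2=11]: 1111  = hex F
Output column (row 0 .. row 15) = 1101111111011111
Output column grouped in 4s = 1101 1111 1101 1111 = 0xDFDF
Convert to decimal digit by digit (value = value*16 + digit):
  D -> 13
  13*16 + 15 (F) = 223
  223*16 + 13 (D) = 3581
  3581*16 + 15 (F) = 57311
Decimal = 57311

57311


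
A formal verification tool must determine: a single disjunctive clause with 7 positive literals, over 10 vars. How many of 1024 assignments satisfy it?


Step 1: Total=2^10=1024
Step 2: Unsat when all 7 false: 2^3=8
Step 3: Sat=1024-8=1016

1016


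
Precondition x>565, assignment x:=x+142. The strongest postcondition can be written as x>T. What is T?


Formula: sp(P, x:=E) = exists old_x. (x = E[old_x/x]) AND P[old_x/x] (old_x is the value of x before the assignment; eliminate old_x by solving x = E[old_x/x] for old_x)
Step 1: Precondition P: x>565, i.e. old_x > 565
Step 2: Assignment gives x = old_x + 142, so old_x = x - 142
Step 3: Substitute into P: x - 142 > 565
Step 4: Simplify: x > 565+142 = 707

707


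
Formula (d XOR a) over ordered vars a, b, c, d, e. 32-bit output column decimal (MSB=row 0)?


Formula: (d XOR a) over a, b, c, d, e (32 rows)
Evaluate each row (bits = a,b,c,d,e, MSB first):
  row 0 [00000]: (0 XOR 0) -> 0
  row 1 [00001]: (0 XOR 0) -> 0
  row 2 [00010]: (1 XOR 0) -> 1
  row 3 [00011]: (1 XOR 0) -> 1
  row 4 [00100]: (0 XOR 0) -> 0
  row 5 [00101]: (0 XOR 0) -> 0
  row 6 [00110]: (1 XOR 0) -> 1
  row 7 [00111]: (1 XOR 0) -> 1
  row 8 [01000]: (0 XOR 0) -> 0
  row 9 [01001]: (0 XOR 0) -> 0
  row 10 [01010]: (1 XOR 0) -> 1
  row 11 [01011]: (1 XOR 0) -> 1
  row 12 [01100]: (0 XOR 0) -> 0
  row 13 [01101]: (0 XOR 0) -> 0
  row 14 [01110]: (1 XOR 0) -> 1
  row 15 [01111]: (1 XOR 0) -> 1
  row 16 [10000]: (0 XOR 1) -> 1
  row 17 [10001]: (0 XOR 1) -> 1
  row 18 [10010]: (1 XOR 1) -> 0
  row 19 [10011]: (1 XOR 1) -> 0
  row 20 [10100]: (0 XOR 1) -> 1
  row 21 [10101]: (0 XOR 1) -> 1
  row 22 [10110]: (1 XOR 1) -> 0
  row 23 [10111]: (1 XOR 1) -> 0
  row 24 [11000]: (0 XOR 1) -> 1
  row 25 [11001]: (0 XOR 1) -> 1
  row 26 [11010]: (1 XOR 1) -> 0
  row 27 [11011]: (1 XOR 1) -> 0
  row 28 [11100]: (0 XOR 1) -> 1
  row 29 [11101]: (0 XOR 1) -> 1
  row 30 [11110]: (1 XOR 1) -> 0
  row 31 [11111]: (1 XOR 1) -> 0
Full result column, 4 rows per line (a,b,c fixed per line; d,e runs 00..11 left to right):
  rows 0-3 [a,b,c=000]: 0011  = hex 3
  rows 4-7 [a,b,c=001]: 0011  = hex 3
  rows 8-11 [a,b,c=010]: 0011  = hex 3
  rows 12-15 [a,b,c=011]: 0011  = hex 3
  rows 16-19 [a,b,c=100]: 1100  = hex C
  rows 20-23 [a,b,c=101]: 1100  = hex C
  rows 24-27 [a,b,c=110]: 1100  = hex C
  rows 28-31 [a,b,c=111]: 1100  = hex C
Output column (row 0 .. row 31) = 00110011001100111100110011001100
Output column grouped in 4s = 0011 0011 0011 0011 1100 1100 1100 1100 = 0x3333CCCC
Convert to decimal digit by digit (value = value*16 + digit):
  3 -> 3
  3*16 + 3 = 51
  51*16 + 3 = 819
  819*16 + 3 = 13107
  13107*16 + 12 (C) = 209724
  209724*16 + 12 (C) = 3355596
  3355596*16 + 12 (C) = 53689548
  53689548*16 + 12 (C) = 859032780
Decimal = 859032780

859032780


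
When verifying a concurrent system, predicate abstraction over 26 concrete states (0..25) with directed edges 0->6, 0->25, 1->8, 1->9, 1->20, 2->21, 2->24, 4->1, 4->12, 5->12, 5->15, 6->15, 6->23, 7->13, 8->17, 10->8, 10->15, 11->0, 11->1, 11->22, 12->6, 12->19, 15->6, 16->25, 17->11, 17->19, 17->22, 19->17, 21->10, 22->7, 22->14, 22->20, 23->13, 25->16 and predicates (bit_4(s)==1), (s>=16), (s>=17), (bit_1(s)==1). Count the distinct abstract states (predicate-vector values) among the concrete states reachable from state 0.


BFS from 0:
Concrete reachable: {0, 6, 13, 15, 16, 23, 25}
Abstract via predicates (bit_4(s)==1), (s>=16), (s>=17), (bit_1(s)==1):
  (0,0,0,0) <- {0, 13}
  (0,0,0,1) <- {6, 15}
  (1,1,0,0) <- {16}
  (1,1,1,0) <- {25}
  (1,1,1,1) <- {23}
Distinct abstract states = 5

5


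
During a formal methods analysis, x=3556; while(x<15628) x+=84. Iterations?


Step 1: x goes from 3556 toward 15628 by 84; the body runs while x<15628, so iterations = ceil((bound-start)/step)
Step 2: Distance=12072
Step 3: ceil(12072/84)=144

144


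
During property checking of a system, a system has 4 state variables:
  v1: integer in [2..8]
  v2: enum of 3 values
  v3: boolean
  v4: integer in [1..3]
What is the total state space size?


State space = product of domain sizes of all variables.
Domain sizes:
  v1 (integer in [2..8]): 7
  v2 (enum of 3 values): 3
  v3 (boolean): 2
  v4 (integer in [1..3]): 3
Product = 7 * 3 * 2 * 3 = 126

126


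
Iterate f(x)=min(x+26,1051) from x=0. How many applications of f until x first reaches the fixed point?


Step 1: x=0, cap=1051, increment=26
Step 2: x grows by 26 each step until capped at 1051; fixed point is x=1051
Step 3: iterations = ceil(1051/26) = 41

41


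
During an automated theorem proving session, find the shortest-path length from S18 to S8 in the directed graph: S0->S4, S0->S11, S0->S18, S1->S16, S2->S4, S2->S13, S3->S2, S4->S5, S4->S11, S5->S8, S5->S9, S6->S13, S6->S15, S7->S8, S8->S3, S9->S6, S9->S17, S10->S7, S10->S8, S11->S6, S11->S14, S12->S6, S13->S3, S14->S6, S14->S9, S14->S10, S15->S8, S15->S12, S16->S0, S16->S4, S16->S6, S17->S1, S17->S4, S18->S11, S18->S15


BFS layer-by-layer from S18:
  dist 0: {S18}
  dist 1: {S11, S15}
  dist 2: {S6, S8, S12, S14}
  -> S8 reached at distance 2
Shortest path length = 2

2


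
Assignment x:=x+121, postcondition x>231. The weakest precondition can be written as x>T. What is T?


Formula: wp(x:=E, P) = P[E/x] (substitute E for x in postcondition)
Step 1: Postcondition: x>231
Step 2: Substitute x+121 for x: x+121>231
Step 3: Solve for x: x > 231-121 = 110

110


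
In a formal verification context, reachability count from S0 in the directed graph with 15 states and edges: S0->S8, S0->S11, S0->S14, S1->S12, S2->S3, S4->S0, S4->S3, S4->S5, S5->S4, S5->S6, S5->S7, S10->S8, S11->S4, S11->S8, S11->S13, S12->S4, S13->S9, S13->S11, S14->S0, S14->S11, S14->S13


BFS from S0:
  layer 0: {S0}
  layer 1: {S8, S11, S14}
  layer 2: {S4, S13}
  layer 3: {S3, S5, S9}
  layer 4: {S6, S7}
Reachable set: {S0, S3, S4, S5, S6, S7, S8, S9, S11, S13, S14}
Count = 11

11


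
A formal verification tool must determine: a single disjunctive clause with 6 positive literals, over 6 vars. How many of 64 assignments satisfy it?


Step 1: Total=2^6=64
Step 2: Unsat when all 6 false: 2^0=1
Step 3: Sat=64-1=63

63


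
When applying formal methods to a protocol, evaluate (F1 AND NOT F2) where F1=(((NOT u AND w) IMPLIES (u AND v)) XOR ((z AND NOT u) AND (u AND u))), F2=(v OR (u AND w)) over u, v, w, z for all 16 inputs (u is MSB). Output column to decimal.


F1 = (((NOT u AND w) IMPLIES (u AND v)) XOR ((z AND NOT u) AND (u AND u)))
F2 = (v OR (u AND w))
Counterexample to F1=>F2 is where F1=1 and F2=0.
Evaluate each row (bits = u,v,w,z, MSB first):
  row 0 [0000]: F1=1 F2=0 -> F1&~F2 -> 1
  row 1 [0001]: F1=1 F2=0 -> F1&~F2 -> 1
  row 2 [0010]: F1=0 F2=0 -> F1&~F2 -> 0
  row 3 [0011]: F1=0 F2=0 -> F1&~F2 -> 0
  row 4 [0100]: F1=1 F2=1 -> F1&~F2 -> 0
  row 5 [0101]: F1=1 F2=1 -> F1&~F2 -> 0
  row 6 [0110]: F1=0 F2=1 -> F1&~F2 -> 0
  row 7 [0111]: F1=0 F2=1 -> F1&~F2 -> 0
  row 8 [1000]: F1=1 F2=0 -> F1&~F2 -> 1
  row 9 [1001]: F1=1 F2=0 -> F1&~F2 -> 1
  row 10 [1010]: F1=1 F2=1 -> F1&~F2 -> 0
  row 11 [1011]: F1=1 F2=1 -> F1&~F2 -> 0
  row 12 [1100]: F1=1 F2=1 -> F1&~F2 -> 0
  row 13 [1101]: F1=1 F2=1 -> F1&~F2 -> 0
  row 14 [1110]: F1=1 F2=1 -> F1&~F2 -> 0
  row 15 [1111]: F1=1 F2=1 -> F1&~F2 -> 0
Full result column, 4 rows per line (u,v fixed per line; w,z runs 00..11 left to right):
  rows 0-3 [u,v=00]: 1100  = hex C
  rows 4-7 [u,v=01]: 0000  = hex 0
  rows 8-11 [u,v=10]: 1100  = hex C
  rows 12-15 [u,v=11]: 0000  = hex 0
Counterexample vector (row 0 .. row 15) = 1100000011000000
Output column grouped in 4s = 1100 0000 1100 0000 = 0xC0C0
Convert to decimal digit by digit (value = value*16 + digit):
  C -> 12
  12*16 + 0 = 192
  192*16 + 12 (C) = 3084
  3084*16 + 0 = 49344
Decimal = 49344

49344


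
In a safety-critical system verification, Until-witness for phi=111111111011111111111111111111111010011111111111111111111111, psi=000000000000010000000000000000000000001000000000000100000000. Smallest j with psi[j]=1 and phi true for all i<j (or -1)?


(phi U psi) at 0: need smallest j with psi[j]=1 and phi[i]=1 for all i in [0,j).
Scan from step 0:
  step 0: phi=1, psi=0 -> continue
  step 1: phi=1, psi=0 -> continue
  step 2: phi=1, psi=0 -> continue
  step 3: phi=1, psi=0 -> continue
  step 9: phi=0 -> phi-prefix broken from here
  step 13: psi=1 but phi already failed -> not a witness
  step 38: psi=1 but phi already failed -> not a witness
  step 51: psi=1 but phi already failed -> not a witness
  end of trace: no witness -> -1
Witness step = -1

-1


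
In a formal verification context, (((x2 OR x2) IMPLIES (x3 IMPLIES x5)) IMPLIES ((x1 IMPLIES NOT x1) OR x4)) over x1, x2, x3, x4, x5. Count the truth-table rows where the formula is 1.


Formula: (((x2 OR x2) IMPLIES (x3 IMPLIES x5)) IMPLIES ((x1 IMPLIES NOT x1) OR x4)) over 5 vars (32 rows)
Evaluate each row (x1, x2, x3, x4, x5 as bits, MSB first):
  row 0 [00000]: (((0 OR 0) IMPLIES (0 IMPLIES 0)) IMPLIES ((0 IMPLIES NOT 0) OR 0)) -> 1
  row 1 [00001]: (((0 OR 0) IMPLIES (0 IMPLIES 1)) IMPLIES ((0 IMPLIES NOT 0) OR 0)) -> 1
  row 2 [00010]: (((0 OR 0) IMPLIES (0 IMPLIES 0)) IMPLIES ((0 IMPLIES NOT 0) OR 1)) -> 1
  row 3 [00011]: (((0 OR 0) IMPLIES (0 IMPLIES 1)) IMPLIES ((0 IMPLIES NOT 0) OR 1)) -> 1
  row 4 [00100]: (((0 OR 0) IMPLIES (1 IMPLIES 0)) IMPLIES ((0 IMPLIES NOT 0) OR 0)) -> 1
  row 5 [00101]: (((0 OR 0) IMPLIES (1 IMPLIES 1)) IMPLIES ((0 IMPLIES NOT 0) OR 0)) -> 1
  row 6 [00110]: (((0 OR 0) IMPLIES (1 IMPLIES 0)) IMPLIES ((0 IMPLIES NOT 0) OR 1)) -> 1
  row 7 [00111]: (((0 OR 0) IMPLIES (1 IMPLIES 1)) IMPLIES ((0 IMPLIES NOT 0) OR 1)) -> 1
  row 8 [01000]: (((1 OR 1) IMPLIES (0 IMPLIES 0)) IMPLIES ((0 IMPLIES NOT 0) OR 0)) -> 1
  row 9 [01001]: (((1 OR 1) IMPLIES (0 IMPLIES 1)) IMPLIES ((0 IMPLIES NOT 0) OR 0)) -> 1
  row 10 [01010]: (((1 OR 1) IMPLIES (0 IMPLIES 0)) IMPLIES ((0 IMPLIES NOT 0) OR 1)) -> 1
  row 11 [01011]: (((1 OR 1) IMPLIES (0 IMPLIES 1)) IMPLIES ((0 IMPLIES NOT 0) OR 1)) -> 1
  row 12 [01100]: (((1 OR 1) IMPLIES (1 IMPLIES 0)) IMPLIES ((0 IMPLIES NOT 0) OR 0)) -> 1
  row 13 [01101]: (((1 OR 1) IMPLIES (1 IMPLIES 1)) IMPLIES ((0 IMPLIES NOT 0) OR 0)) -> 1
  row 14 [01110]: (((1 OR 1) IMPLIES (1 IMPLIES 0)) IMPLIES ((0 IMPLIES NOT 0) OR 1)) -> 1
  row 15 [01111]: (((1 OR 1) IMPLIES (1 IMPLIES 1)) IMPLIES ((0 IMPLIES NOT 0) OR 1)) -> 1
  row 16 [10000]: (((0 OR 0) IMPLIES (0 IMPLIES 0)) IMPLIES ((1 IMPLIES NOT 1) OR 0)) -> 0
  row 17 [10001]: (((0 OR 0) IMPLIES (0 IMPLIES 1)) IMPLIES ((1 IMPLIES NOT 1) OR 0)) -> 0
  row 18 [10010]: (((0 OR 0) IMPLIES (0 IMPLIES 0)) IMPLIES ((1 IMPLIES NOT 1) OR 1)) -> 1
  row 19 [10011]: (((0 OR 0) IMPLIES (0 IMPLIES 1)) IMPLIES ((1 IMPLIES NOT 1) OR 1)) -> 1
  row 20 [10100]: (((0 OR 0) IMPLIES (1 IMPLIES 0)) IMPLIES ((1 IMPLIES NOT 1) OR 0)) -> 0
  row 21 [10101]: (((0 OR 0) IMPLIES (1 IMPLIES 1)) IMPLIES ((1 IMPLIES NOT 1) OR 0)) -> 0
  row 22 [10110]: (((0 OR 0) IMPLIES (1 IMPLIES 0)) IMPLIES ((1 IMPLIES NOT 1) OR 1)) -> 1
  row 23 [10111]: (((0 OR 0) IMPLIES (1 IMPLIES 1)) IMPLIES ((1 IMPLIES NOT 1) OR 1)) -> 1
  row 24 [11000]: (((1 OR 1) IMPLIES (0 IMPLIES 0)) IMPLIES ((1 IMPLIES NOT 1) OR 0)) -> 0
  row 25 [11001]: (((1 OR 1) IMPLIES (0 IMPLIES 1)) IMPLIES ((1 IMPLIES NOT 1) OR 0)) -> 0
  row 26 [11010]: (((1 OR 1) IMPLIES (0 IMPLIES 0)) IMPLIES ((1 IMPLIES NOT 1) OR 1)) -> 1
  row 27 [11011]: (((1 OR 1) IMPLIES (0 IMPLIES 1)) IMPLIES ((1 IMPLIES NOT 1) OR 1)) -> 1
  row 28 [11100]: (((1 OR 1) IMPLIES (1 IMPLIES 0)) IMPLIES ((1 IMPLIES NOT 1) OR 0)) -> 1
  row 29 [11101]: (((1 OR 1) IMPLIES (1 IMPLIES 1)) IMPLIES ((1 IMPLIES NOT 1) OR 0)) -> 0
  row 30 [11110]: (((1 OR 1) IMPLIES (1 IMPLIES 0)) IMPLIES ((1 IMPLIES NOT 1) OR 1)) -> 1
  row 31 [11111]: (((1 OR 1) IMPLIES (1 IMPLIES 1)) IMPLIES ((1 IMPLIES NOT 1) OR 1)) -> 1
Full result column, 8 rows per line (x1,x2 fixed per line; x3,x4,x5 runs 000..111 left to right):
  rows 0-7 [x1,x2=00]: 11111111  (ones: 8)
  rows 8-15 [x1,x2=01]: 11111111  (ones: 8)
  rows 16-23 [x1,x2=10]: 00110011  (ones: 4)
  rows 24-31 [x1,x2=11]: 00111011  (ones: 5)
Count of 1-rows = 8+8+4+5 = 25

25


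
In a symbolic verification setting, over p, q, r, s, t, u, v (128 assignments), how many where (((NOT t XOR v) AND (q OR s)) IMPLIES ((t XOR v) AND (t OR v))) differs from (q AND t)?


F1 = (((NOT t XOR v) AND (q OR s)) IMPLIES ((t XOR v) AND (t OR v)))
F2 = (q AND t)
Evaluate both on each of 128 rows (bits = p,q,r,s,t,u,v):
  row 0 [0000000]: F1=1 F2=0 (differ) -> 1
  row 1 [0000001]: F1=1 F2=0 (differ) -> 1
  row 2 [0000010]: F1=1 F2=0 (differ) -> 1
  row 3 [0000011]: F1=1 F2=0 (differ) -> 1
  row 4 [0000100]: F1=1 F2=0 (differ) -> 1
  (every remaining row is evaluated the same way; all 128 results are listed next)
Full result column, 8 rows per line (p,q,r,s fixed per line; t,u,v runs 000..111 left to right):
  rows 0-7 [p,q,r,s=0000]: 11111111  (ones: 8)
  rows 8-15 [p,q,r,s=0001]: 01011010  (ones: 4)
  rows 16-23 [p,q,r,s=0010]: 11111111  (ones: 8)
  rows 24-31 [p,q,r,s=0011]: 01011010  (ones: 4)
  rows 32-39 [p,q,r,s=0100]: 01010101  (ones: 4)
  rows 40-47 [p,q,r,s=0101]: 01010101  (ones: 4)
  rows 48-55 [p,q,r,s=0110]: 01010101  (ones: 4)
  rows 56-63 [p,q,r,s=0111]: 01010101  (ones: 4)
  rows 64-71 [p,q,r,s=1000]: 11111111  (ones: 8)
  rows 72-79 [p,q,r,s=1001]: 01011010  (ones: 4)
  rows 80-87 [p,q,r,s=1010]: 11111111  (ones: 8)
  rows 88-95 [p,q,r,s=1011]: 01011010  (ones: 4)
  rows 96-103 [p,q,r,s=1100]: 01010101  (ones: 4)
  rows 104-111 [p,q,r,s=1101]: 01010101  (ones: 4)
  rows 112-119 [p,q,r,s=1110]: 01010101  (ones: 4)
  rows 120-127 [p,q,r,s=1111]: 01010101  (ones: 4)
Disagreements = 8+4+8+4+4+4+4+4+8+4+8+4+4+4+4+4 = 80

80


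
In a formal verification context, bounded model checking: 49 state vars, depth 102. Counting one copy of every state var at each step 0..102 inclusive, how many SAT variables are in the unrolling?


BMC unrolls to depth k, creating one copy of each state var for steps 0..k.
Step count = 102 + 1 = 103 (steps 0 through 102)
Vars per step = 49
Total = 49 * 103 = 5047

5047


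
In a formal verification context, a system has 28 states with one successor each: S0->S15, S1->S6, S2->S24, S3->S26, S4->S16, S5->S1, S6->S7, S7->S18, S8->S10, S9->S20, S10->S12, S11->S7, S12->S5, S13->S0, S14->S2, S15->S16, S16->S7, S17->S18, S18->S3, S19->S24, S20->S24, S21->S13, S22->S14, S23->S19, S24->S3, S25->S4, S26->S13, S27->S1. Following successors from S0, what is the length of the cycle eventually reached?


Trace from S0 until a state repeats:
  S0 -> S15 -> S16 -> S7 -> S18 -> S3 -> S26 -> S13 -> S0
S0 first seen at step 0, revisited at step 8.
Cycle length = 8 - 0 = 8

8


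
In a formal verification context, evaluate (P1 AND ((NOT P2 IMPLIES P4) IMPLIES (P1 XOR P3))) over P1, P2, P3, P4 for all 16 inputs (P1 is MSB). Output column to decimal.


Formula: (P1 AND ((NOT P2 IMPLIES P4) IMPLIES (P1 XOR P3))) over P1, P2, P3, P4 (16 rows)
Evaluate each row (bits = P1,P2,P3,P4, MSB first):
  row 0 [0000]: (0 AND ((NOT 0 IMPLIES 0) IMPLIES (0 XOR 0))) -> 0
  row 1 [0001]: (0 AND ((NOT 0 IMPLIES 1) IMPLIES (0 XOR 0))) -> 0
  row 2 [0010]: (0 AND ((NOT 0 IMPLIES 0) IMPLIES (0 XOR 1))) -> 0
  row 3 [0011]: (0 AND ((NOT 0 IMPLIES 1) IMPLIES (0 XOR 1))) -> 0
  row 4 [0100]: (0 AND ((NOT 1 IMPLIES 0) IMPLIES (0 XOR 0))) -> 0
  row 5 [0101]: (0 AND ((NOT 1 IMPLIES 1) IMPLIES (0 XOR 0))) -> 0
  row 6 [0110]: (0 AND ((NOT 1 IMPLIES 0) IMPLIES (0 XOR 1))) -> 0
  row 7 [0111]: (0 AND ((NOT 1 IMPLIES 1) IMPLIES (0 XOR 1))) -> 0
  row 8 [1000]: (1 AND ((NOT 0 IMPLIES 0) IMPLIES (1 XOR 0))) -> 1
  row 9 [1001]: (1 AND ((NOT 0 IMPLIES 1) IMPLIES (1 XOR 0))) -> 1
  row 10 [1010]: (1 AND ((NOT 0 IMPLIES 0) IMPLIES (1 XOR 1))) -> 1
  row 11 [1011]: (1 AND ((NOT 0 IMPLIES 1) IMPLIES (1 XOR 1))) -> 0
  row 12 [1100]: (1 AND ((NOT 1 IMPLIES 0) IMPLIES (1 XOR 0))) -> 1
  row 13 [1101]: (1 AND ((NOT 1 IMPLIES 1) IMPLIES (1 XOR 0))) -> 1
  row 14 [1110]: (1 AND ((NOT 1 IMPLIES 0) IMPLIES (1 XOR 1))) -> 0
  row 15 [1111]: (1 AND ((NOT 1 IMPLIES 1) IMPLIES (1 XOR 1))) -> 0
Full result column, 4 rows per line (P1,P2 fixed per line; P3,P4 runs 00..11 left to right):
  rows 0-3 [P1,P2=00]: 0000  = hex 0
  rows 4-7 [P1,P2=01]: 0000  = hex 0
  rows 8-11 [P1,P2=10]: 1110  = hex E
  rows 12-15 [P1,P2=11]: 1100  = hex C
Output column (row 0 .. row 15) = 0000000011101100
Output column grouped in 4s = 0000 0000 1110 1100 = 0x00EC
Convert to decimal digit by digit (value = value*16 + digit):
  0 -> 0
  0*16 + 0 = 0
  0*16 + 14 (E) = 14
  14*16 + 12 (C) = 236
Decimal = 236

236


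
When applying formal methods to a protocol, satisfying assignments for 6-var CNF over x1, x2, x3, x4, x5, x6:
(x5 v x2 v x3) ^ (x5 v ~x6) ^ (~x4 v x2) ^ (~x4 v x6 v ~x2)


CNF with 4 clauses over 6 vars (64 assignments).
An assignment satisfies CNF iff every clause has >=1 true literal.
Check each row (bits = x1,x2,x3,x4,x5,x6; clause T/F shown):
  row 0 [000000]: clauses=FTTT -> 0
  row 1 [000001]: clauses=FFTT -> 0
  row 2 [000010]: clauses=TTTT -> 1
  row 3 [000011]: clauses=TTTT -> 1
  row 4 [000100]: clauses=FTFT -> 0
  (every remaining row is evaluated the same way; all 64 results are listed next)
Full result column, 8 rows per line (x1,x2,x3 fixed per line; x4,x5,x6 runs 000..111 left to right):
  rows 0-7 [x1,x2,x3=000]: 00110000  (ones: 2)
  rows 8-15 [x1,x2,x3=001]: 10110000  (ones: 3)
  rows 16-23 [x1,x2,x3=010]: 10110001  (ones: 4)
  rows 24-31 [x1,x2,x3=011]: 10110001  (ones: 4)
  rows 32-39 [x1,x2,x3=100]: 00110000  (ones: 2)
  rows 40-47 [x1,x2,x3=101]: 10110000  (ones: 3)
  rows 48-55 [x1,x2,x3=110]: 10110001  (ones: 4)
  rows 56-63 [x1,x2,x3=111]: 10110001  (ones: 4)
Satisfying assignments = 2+3+4+4+2+3+4+4 = 26

26


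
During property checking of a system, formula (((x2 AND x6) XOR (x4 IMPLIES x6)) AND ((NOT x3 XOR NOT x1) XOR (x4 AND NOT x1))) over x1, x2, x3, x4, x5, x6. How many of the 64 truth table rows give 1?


Formula: (((x2 AND x6) XOR (x4 IMPLIES x6)) AND ((NOT x3 XOR NOT x1) XOR (x4 AND NOT x1))) over 6 vars (64 rows)
Evaluate each row (x1, x2, x3, x4, x5, x6 as bits, MSB first):
  row 0 [000000]: (((0 AND 0) XOR (0 IMPLIES 0)) AND ((NOT 0 XOR NOT 0) XOR (0 AND NOT 0))) -> 0
  row 1 [000001]: (((0 AND 1) XOR (0 IMPLIES 1)) AND ((NOT 0 XOR NOT 0) XOR (0 AND NOT 0))) -> 0
  row 2 [000010]: (((0 AND 0) XOR (0 IMPLIES 0)) AND ((NOT 0 XOR NOT 0) XOR (0 AND NOT 0))) -> 0
  row 3 [000011]: (((0 AND 1) XOR (0 IMPLIES 1)) AND ((NOT 0 XOR NOT 0) XOR (0 AND NOT 0))) -> 0
  row 4 [000100]: (((0 AND 0) XOR (1 IMPLIES 0)) AND ((NOT 0 XOR NOT 0) XOR (1 AND NOT 0))) -> 0
  (every remaining row is evaluated the same way; all 64 results are listed next)
Full result column, 8 rows per line (x1,x2,x3 fixed per line; x4,x5,x6 runs 000..111 left to right):
  rows 0-7 [x1,x2,x3=000]: 00000101  (ones: 2)
  rows 8-15 [x1,x2,x3=001]: 11110000  (ones: 4)
  rows 16-23 [x1,x2,x3=010]: 00000000  (ones: 0)
  rows 24-31 [x1,x2,x3=011]: 10100000  (ones: 2)
  rows 32-39 [x1,x2,x3=100]: 11110101  (ones: 6)
  rows 40-47 [x1,x2,x3=101]: 00000000  (ones: 0)
  rows 48-55 [x1,x2,x3=110]: 10100000  (ones: 2)
  rows 56-63 [x1,x2,x3=111]: 00000000  (ones: 0)
Count of 1-rows = 2+4+0+2+6+0+2+0 = 16

16


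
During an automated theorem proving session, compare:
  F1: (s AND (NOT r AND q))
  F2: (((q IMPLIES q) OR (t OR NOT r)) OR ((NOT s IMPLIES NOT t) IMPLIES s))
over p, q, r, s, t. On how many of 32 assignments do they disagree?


F1 = (s AND (NOT r AND q))
F2 = (((q IMPLIES q) OR (t OR NOT r)) OR ((NOT s IMPLIES NOT t) IMPLIES s))
Evaluate both on each of 32 rows (bits = p,q,r,s,t):
  row 0 [00000]: F1=0 F2=1 (differ) -> 1
  row 1 [00001]: F1=0 F2=1 (differ) -> 1
  row 2 [00010]: F1=0 F2=1 (differ) -> 1
  row 3 [00011]: F1=0 F2=1 (differ) -> 1
  row 4 [00100]: F1=0 F2=1 (differ) -> 1
  row 5 [00101]: F1=0 F2=1 (differ) -> 1
  row 6 [00110]: F1=0 F2=1 (differ) -> 1
  row 7 [00111]: F1=0 F2=1 (differ) -> 1
  row 8 [01000]: F1=0 F2=1 (differ) -> 1
  row 9 [01001]: F1=0 F2=1 (differ) -> 1
  row 10 [01010]: F1=1 F2=1 -> 0
  row 11 [01011]: F1=1 F2=1 -> 0
  row 12 [01100]: F1=0 F2=1 (differ) -> 1
  row 13 [01101]: F1=0 F2=1 (differ) -> 1
  row 14 [01110]: F1=0 F2=1 (differ) -> 1
  row 15 [01111]: F1=0 F2=1 (differ) -> 1
  row 16 [10000]: F1=0 F2=1 (differ) -> 1
  row 17 [10001]: F1=0 F2=1 (differ) -> 1
  row 18 [10010]: F1=0 F2=1 (differ) -> 1
  row 19 [10011]: F1=0 F2=1 (differ) -> 1
  row 20 [10100]: F1=0 F2=1 (differ) -> 1
  row 21 [10101]: F1=0 F2=1 (differ) -> 1
  row 22 [10110]: F1=0 F2=1 (differ) -> 1
  row 23 [10111]: F1=0 F2=1 (differ) -> 1
  row 24 [11000]: F1=0 F2=1 (differ) -> 1
  row 25 [11001]: F1=0 F2=1 (differ) -> 1
  row 26 [11010]: F1=1 F2=1 -> 0
  row 27 [11011]: F1=1 F2=1 -> 0
  row 28 [11100]: F1=0 F2=1 (differ) -> 1
  row 29 [11101]: F1=0 F2=1 (differ) -> 1
  row 30 [11110]: F1=0 F2=1 (differ) -> 1
  row 31 [11111]: F1=0 F2=1 (differ) -> 1
Full result column, 8 rows per line (p,q fixed per line; r,s,t runs 000..111 left to right):
  rows 0-7 [p,q=00]: 11111111  (ones: 8)
  rows 8-15 [p,q=01]: 11001111  (ones: 6)
  rows 16-23 [p,q=10]: 11111111  (ones: 8)
  rows 24-31 [p,q=11]: 11001111  (ones: 6)
Disagreements = 8+6+8+6 = 28

28


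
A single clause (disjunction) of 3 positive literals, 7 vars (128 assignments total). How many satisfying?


Step 1: Total=2^7=128
Step 2: Unsat when all 3 false: 2^4=16
Step 3: Sat=128-16=112

112


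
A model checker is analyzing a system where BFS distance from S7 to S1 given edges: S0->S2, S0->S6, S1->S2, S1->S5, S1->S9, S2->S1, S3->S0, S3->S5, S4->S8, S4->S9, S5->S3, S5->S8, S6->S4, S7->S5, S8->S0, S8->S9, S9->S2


BFS layer-by-layer from S7:
  dist 0: {S7}
  dist 1: {S5}
  dist 2: {S3, S8}
  dist 3: {S0, S9}
  dist 4: {S2, S6}
  dist 5: {S1, S4}
  -> S1 reached at distance 5
Shortest path length = 5

5


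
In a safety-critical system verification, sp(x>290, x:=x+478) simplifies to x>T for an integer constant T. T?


Formula: sp(P, x:=E) = exists old_x. (x = E[old_x/x]) AND P[old_x/x] (old_x is the value of x before the assignment; eliminate old_x by solving x = E[old_x/x] for old_x)
Step 1: Precondition P: x>290, i.e. old_x > 290
Step 2: Assignment gives x = old_x + 478, so old_x = x - 478
Step 3: Substitute into P: x - 478 > 290
Step 4: Simplify: x > 290+478 = 768

768


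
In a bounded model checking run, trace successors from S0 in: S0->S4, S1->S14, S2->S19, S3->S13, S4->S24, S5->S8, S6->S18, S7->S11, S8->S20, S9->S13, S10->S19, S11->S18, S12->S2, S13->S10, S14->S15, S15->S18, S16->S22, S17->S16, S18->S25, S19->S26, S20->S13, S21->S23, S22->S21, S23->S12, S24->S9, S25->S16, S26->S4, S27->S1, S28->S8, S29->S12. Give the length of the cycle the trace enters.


Trace from S0 until a state repeats:
  S0 -> S4 -> S24 -> S9 -> S13 -> S10 -> S19 -> S26 -> S4
S4 first seen at step 1, revisited at step 8.
Cycle length = 8 - 1 = 7

7


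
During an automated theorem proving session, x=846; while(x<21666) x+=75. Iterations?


Step 1: x goes from 846 toward 21666 by 75; the body runs while x<21666, so iterations = ceil((bound-start)/step)
Step 2: Distance=20820
Step 3: ceil(20820/75)=278

278


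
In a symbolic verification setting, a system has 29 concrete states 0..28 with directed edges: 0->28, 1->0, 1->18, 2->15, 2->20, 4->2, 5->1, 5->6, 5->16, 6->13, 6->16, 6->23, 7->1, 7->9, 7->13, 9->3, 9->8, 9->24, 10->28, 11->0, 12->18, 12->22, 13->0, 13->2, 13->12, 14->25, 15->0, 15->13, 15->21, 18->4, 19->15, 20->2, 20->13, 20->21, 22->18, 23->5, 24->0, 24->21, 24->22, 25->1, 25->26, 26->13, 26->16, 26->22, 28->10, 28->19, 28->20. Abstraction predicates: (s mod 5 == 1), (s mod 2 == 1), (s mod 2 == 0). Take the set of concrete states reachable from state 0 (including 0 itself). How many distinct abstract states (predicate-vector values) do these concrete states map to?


BFS from 0:
Concrete reachable: {0, 2, 4, 10, 12, 13, 15, 18, 19, 20, 21, 22, 28}
Abstract via predicates (s mod 5 == 1), (s mod 2 == 1), (s mod 2 == 0):
  (0,0,1) <- {0, 2, 4, 10, 12, 18, 20, 22, 28}
  (0,1,0) <- {13, 15, 19}
  (1,1,0) <- {21}
Distinct abstract states = 3

3


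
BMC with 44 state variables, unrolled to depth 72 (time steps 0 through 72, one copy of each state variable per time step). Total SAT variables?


BMC unrolls to depth k, creating one copy of each state var for steps 0..k.
Step count = 72 + 1 = 73 (steps 0 through 72)
Vars per step = 44
Total = 44 * 73 = 3212

3212


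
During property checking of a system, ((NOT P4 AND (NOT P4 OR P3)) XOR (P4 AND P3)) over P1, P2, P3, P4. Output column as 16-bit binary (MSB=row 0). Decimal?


Formula: ((NOT P4 AND (NOT P4 OR P3)) XOR (P4 AND P3)) over P1, P2, P3, P4 (16 rows)
Evaluate each row (bits = P1,P2,P3,P4, MSB first):
  row 0 [0000]: ((NOT 0 AND (NOT 0 OR 0)) XOR (0 AND 0)) -> 1
  row 1 [0001]: ((NOT 1 AND (NOT 1 OR 0)) XOR (1 AND 0)) -> 0
  row 2 [0010]: ((NOT 0 AND (NOT 0 OR 1)) XOR (0 AND 1)) -> 1
  row 3 [0011]: ((NOT 1 AND (NOT 1 OR 1)) XOR (1 AND 1)) -> 1
  row 4 [0100]: ((NOT 0 AND (NOT 0 OR 0)) XOR (0 AND 0)) -> 1
  row 5 [0101]: ((NOT 1 AND (NOT 1 OR 0)) XOR (1 AND 0)) -> 0
  row 6 [0110]: ((NOT 0 AND (NOT 0 OR 1)) XOR (0 AND 1)) -> 1
  row 7 [0111]: ((NOT 1 AND (NOT 1 OR 1)) XOR (1 AND 1)) -> 1
  row 8 [1000]: ((NOT 0 AND (NOT 0 OR 0)) XOR (0 AND 0)) -> 1
  row 9 [1001]: ((NOT 1 AND (NOT 1 OR 0)) XOR (1 AND 0)) -> 0
  row 10 [1010]: ((NOT 0 AND (NOT 0 OR 1)) XOR (0 AND 1)) -> 1
  row 11 [1011]: ((NOT 1 AND (NOT 1 OR 1)) XOR (1 AND 1)) -> 1
  row 12 [1100]: ((NOT 0 AND (NOT 0 OR 0)) XOR (0 AND 0)) -> 1
  row 13 [1101]: ((NOT 1 AND (NOT 1 OR 0)) XOR (1 AND 0)) -> 0
  row 14 [1110]: ((NOT 0 AND (NOT 0 OR 1)) XOR (0 AND 1)) -> 1
  row 15 [1111]: ((NOT 1 AND (NOT 1 OR 1)) XOR (1 AND 1)) -> 1
Full result column, 4 rows per line (P1,P2 fixed per line; P3,P4 runs 00..11 left to right):
  rows 0-3 [P1,P2=00]: 1011  = hex B
  rows 4-7 [P1,P2=01]: 1011  = hex B
  rows 8-11 [P1,P2=10]: 1011  = hex B
  rows 12-15 [P1,P2=11]: 1011  = hex B
Output column (row 0 .. row 15) = 1011101110111011
Output column grouped in 4s = 1011 1011 1011 1011 = 0xBBBB
Convert to decimal digit by digit (value = value*16 + digit):
  B -> 11
  11*16 + 11 (B) = 187
  187*16 + 11 (B) = 3003
  3003*16 + 11 (B) = 48059
Decimal = 48059

48059


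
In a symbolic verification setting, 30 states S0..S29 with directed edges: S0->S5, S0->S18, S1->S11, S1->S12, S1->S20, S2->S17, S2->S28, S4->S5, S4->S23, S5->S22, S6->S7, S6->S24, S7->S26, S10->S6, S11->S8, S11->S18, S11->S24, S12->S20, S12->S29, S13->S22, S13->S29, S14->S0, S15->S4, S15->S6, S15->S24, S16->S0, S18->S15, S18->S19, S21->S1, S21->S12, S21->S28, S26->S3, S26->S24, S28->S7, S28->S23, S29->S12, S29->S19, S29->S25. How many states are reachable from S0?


BFS from S0:
  layer 0: {S0}
  layer 1: {S5, S18}
  layer 2: {S15, S19, S22}
  layer 3: {S4, S6, S24}
  layer 4: {S7, S23}
  layer 5: {S26}
  layer 6: {S3}
Reachable set: {S0, S3, S4, S5, S6, S7, S15, S18, S19, S22, S23, S24, S26}
Count = 13

13


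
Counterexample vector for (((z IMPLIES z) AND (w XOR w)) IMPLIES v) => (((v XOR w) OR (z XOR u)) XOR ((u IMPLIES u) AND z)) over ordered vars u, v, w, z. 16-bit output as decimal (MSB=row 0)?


F1 = (((z IMPLIES z) AND (w XOR w)) IMPLIES v)
F2 = (((v XOR w) OR (z XOR u)) XOR ((u IMPLIES u) AND z))
Counterexample to F1=>F2 is where F1=1 and F2=0.
Evaluate each row (bits = u,v,w,z, MSB first):
  row 0 [0000]: F1=1 F2=0 -> F1&~F2 -> 1
  row 1 [0001]: F1=1 F2=0 -> F1&~F2 -> 1
  row 2 [0010]: F1=1 F2=1 -> F1&~F2 -> 0
  row 3 [0011]: F1=1 F2=0 -> F1&~F2 -> 1
  row 4 [0100]: F1=1 F2=1 -> F1&~F2 -> 0
  row 5 [0101]: F1=1 F2=0 -> F1&~F2 -> 1
  row 6 [0110]: F1=1 F2=0 -> F1&~F2 -> 1
  row 7 [0111]: F1=1 F2=0 -> F1&~F2 -> 1
  row 8 [1000]: F1=1 F2=1 -> F1&~F2 -> 0
  row 9 [1001]: F1=1 F2=1 -> F1&~F2 -> 0
  row 10 [1010]: F1=1 F2=1 -> F1&~F2 -> 0
  row 11 [1011]: F1=1 F2=0 -> F1&~F2 -> 1
  row 12 [1100]: F1=1 F2=1 -> F1&~F2 -> 0
  row 13 [1101]: F1=1 F2=0 -> F1&~F2 -> 1
  row 14 [1110]: F1=1 F2=1 -> F1&~F2 -> 0
  row 15 [1111]: F1=1 F2=1 -> F1&~F2 -> 0
Full result column, 4 rows per line (u,v fixed per line; w,z runs 00..11 left to right):
  rows 0-3 [u,v=00]: 1101  = hex D
  rows 4-7 [u,v=01]: 0111  = hex 7
  rows 8-11 [u,v=10]: 0001  = hex 1
  rows 12-15 [u,v=11]: 0100  = hex 4
Counterexample vector (row 0 .. row 15) = 1101011100010100
Output column grouped in 4s = 1101 0111 0001 0100 = 0xD714
Convert to decimal digit by digit (value = value*16 + digit):
  D -> 13
  13*16 + 7 = 215
  215*16 + 1 = 3441
  3441*16 + 4 = 55060
Decimal = 55060

55060


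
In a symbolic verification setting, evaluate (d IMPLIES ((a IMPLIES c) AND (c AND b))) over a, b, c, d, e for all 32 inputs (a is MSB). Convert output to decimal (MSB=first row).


Formula: (d IMPLIES ((a IMPLIES c) AND (c AND b))) over a, b, c, d, e (32 rows)
Evaluate each row (bits = a,b,c,d,e, MSB first):
  row 0 [00000]: (0 IMPLIES ((0 IMPLIES 0) AND (0 AND 0))) -> 1
  row 1 [00001]: (0 IMPLIES ((0 IMPLIES 0) AND (0 AND 0))) -> 1
  row 2 [00010]: (1 IMPLIES ((0 IMPLIES 0) AND (0 AND 0))) -> 0
  row 3 [00011]: (1 IMPLIES ((0 IMPLIES 0) AND (0 AND 0))) -> 0
  row 4 [00100]: (0 IMPLIES ((0 IMPLIES 1) AND (1 AND 0))) -> 1
  row 5 [00101]: (0 IMPLIES ((0 IMPLIES 1) AND (1 AND 0))) -> 1
  row 6 [00110]: (1 IMPLIES ((0 IMPLIES 1) AND (1 AND 0))) -> 0
  row 7 [00111]: (1 IMPLIES ((0 IMPLIES 1) AND (1 AND 0))) -> 0
  row 8 [01000]: (0 IMPLIES ((0 IMPLIES 0) AND (0 AND 1))) -> 1
  row 9 [01001]: (0 IMPLIES ((0 IMPLIES 0) AND (0 AND 1))) -> 1
  row 10 [01010]: (1 IMPLIES ((0 IMPLIES 0) AND (0 AND 1))) -> 0
  row 11 [01011]: (1 IMPLIES ((0 IMPLIES 0) AND (0 AND 1))) -> 0
  row 12 [01100]: (0 IMPLIES ((0 IMPLIES 1) AND (1 AND 1))) -> 1
  row 13 [01101]: (0 IMPLIES ((0 IMPLIES 1) AND (1 AND 1))) -> 1
  row 14 [01110]: (1 IMPLIES ((0 IMPLIES 1) AND (1 AND 1))) -> 1
  row 15 [01111]: (1 IMPLIES ((0 IMPLIES 1) AND (1 AND 1))) -> 1
  row 16 [10000]: (0 IMPLIES ((1 IMPLIES 0) AND (0 AND 0))) -> 1
  row 17 [10001]: (0 IMPLIES ((1 IMPLIES 0) AND (0 AND 0))) -> 1
  row 18 [10010]: (1 IMPLIES ((1 IMPLIES 0) AND (0 AND 0))) -> 0
  row 19 [10011]: (1 IMPLIES ((1 IMPLIES 0) AND (0 AND 0))) -> 0
  row 20 [10100]: (0 IMPLIES ((1 IMPLIES 1) AND (1 AND 0))) -> 1
  row 21 [10101]: (0 IMPLIES ((1 IMPLIES 1) AND (1 AND 0))) -> 1
  row 22 [10110]: (1 IMPLIES ((1 IMPLIES 1) AND (1 AND 0))) -> 0
  row 23 [10111]: (1 IMPLIES ((1 IMPLIES 1) AND (1 AND 0))) -> 0
  row 24 [11000]: (0 IMPLIES ((1 IMPLIES 0) AND (0 AND 1))) -> 1
  row 25 [11001]: (0 IMPLIES ((1 IMPLIES 0) AND (0 AND 1))) -> 1
  row 26 [11010]: (1 IMPLIES ((1 IMPLIES 0) AND (0 AND 1))) -> 0
  row 27 [11011]: (1 IMPLIES ((1 IMPLIES 0) AND (0 AND 1))) -> 0
  row 28 [11100]: (0 IMPLIES ((1 IMPLIES 1) AND (1 AND 1))) -> 1
  row 29 [11101]: (0 IMPLIES ((1 IMPLIES 1) AND (1 AND 1))) -> 1
  row 30 [11110]: (1 IMPLIES ((1 IMPLIES 1) AND (1 AND 1))) -> 1
  row 31 [11111]: (1 IMPLIES ((1 IMPLIES 1) AND (1 AND 1))) -> 1
Full result column, 4 rows per line (a,b,c fixed per line; d,e runs 00..11 left to right):
  rows 0-3 [a,b,c=000]: 1100  = hex C
  rows 4-7 [a,b,c=001]: 1100  = hex C
  rows 8-11 [a,b,c=010]: 1100  = hex C
  rows 12-15 [a,b,c=011]: 1111  = hex F
  rows 16-19 [a,b,c=100]: 1100  = hex C
  rows 20-23 [a,b,c=101]: 1100  = hex C
  rows 24-27 [a,b,c=110]: 1100  = hex C
  rows 28-31 [a,b,c=111]: 1111  = hex F
Output column (row 0 .. row 31) = 11001100110011111100110011001111
Output column grouped in 4s = 1100 1100 1100 1111 1100 1100 1100 1111 = 0xCCCFCCCF
Convert to decimal digit by digit (value = value*16 + digit):
  C -> 12
  12*16 + 12 (C) = 204
  204*16 + 12 (C) = 3276
  3276*16 + 15 (F) = 52431
  52431*16 + 12 (C) = 838908
  838908*16 + 12 (C) = 13422540
  13422540*16 + 12 (C) = 214760652
  214760652*16 + 15 (F) = 3436170447
Decimal = 3436170447

3436170447


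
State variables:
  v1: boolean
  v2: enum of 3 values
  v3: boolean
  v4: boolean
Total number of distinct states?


State space = product of domain sizes of all variables.
Domain sizes:
  v1 (boolean): 2
  v2 (enum of 3 values): 3
  v3 (boolean): 2
  v4 (boolean): 2
Product = 2 * 3 * 2 * 2 = 24

24


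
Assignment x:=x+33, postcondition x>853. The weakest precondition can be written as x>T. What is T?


Formula: wp(x:=E, P) = P[E/x] (substitute E for x in postcondition)
Step 1: Postcondition: x>853
Step 2: Substitute x+33 for x: x+33>853
Step 3: Solve for x: x > 853-33 = 820

820


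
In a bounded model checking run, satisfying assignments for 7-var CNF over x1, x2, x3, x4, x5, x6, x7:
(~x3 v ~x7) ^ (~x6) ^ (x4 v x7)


CNF with 3 clauses over 7 vars (128 assignments).
An assignment satisfies CNF iff every clause has >=1 true literal.
Check each row (bits = x1,x2,x3,x4,x5,x6,x7; clause T/F shown):
  row 0 [0000000]: clauses=TTF -> 0
  row 1 [0000001]: clauses=TTT -> 1
  row 2 [0000010]: clauses=TFF -> 0
  row 3 [0000011]: clauses=TFT -> 0
  row 4 [0000100]: clauses=TTF -> 0
  (every remaining row is evaluated the same way; all 128 results are listed next)
Full result column, 8 rows per line (x1,x2,x3,x4 fixed per line; x5,x6,x7 runs 000..111 left to right):
  rows 0-7 [x1,x2,x3,x4=0000]: 01000100  (ones: 2)
  rows 8-15 [x1,x2,x3,x4=0001]: 11001100  (ones: 4)
  rows 16-23 [x1,x2,x3,x4=0010]: 00000000  (ones: 0)
  rows 24-31 [x1,x2,x3,x4=0011]: 10001000  (ones: 2)
  rows 32-39 [x1,x2,x3,x4=0100]: 01000100  (ones: 2)
  rows 40-47 [x1,x2,x3,x4=0101]: 11001100  (ones: 4)
  rows 48-55 [x1,x2,x3,x4=0110]: 00000000  (ones: 0)
  rows 56-63 [x1,x2,x3,x4=0111]: 10001000  (ones: 2)
  rows 64-71 [x1,x2,x3,x4=1000]: 01000100  (ones: 2)
  rows 72-79 [x1,x2,x3,x4=1001]: 11001100  (ones: 4)
  rows 80-87 [x1,x2,x3,x4=1010]: 00000000  (ones: 0)
  rows 88-95 [x1,x2,x3,x4=1011]: 10001000  (ones: 2)
  rows 96-103 [x1,x2,x3,x4=1100]: 01000100  (ones: 2)
  rows 104-111 [x1,x2,x3,x4=1101]: 11001100  (ones: 4)
  rows 112-119 [x1,x2,x3,x4=1110]: 00000000  (ones: 0)
  rows 120-127 [x1,x2,x3,x4=1111]: 10001000  (ones: 2)
Satisfying assignments = 2+4+0+2+2+4+0+2+2+4+0+2+2+4+0+2 = 32

32


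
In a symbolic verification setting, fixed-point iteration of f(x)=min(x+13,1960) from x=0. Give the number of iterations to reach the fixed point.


Step 1: x=0, cap=1960, increment=13
Step 2: x grows by 13 each step until capped at 1960; fixed point is x=1960
Step 3: iterations = ceil(1960/13) = 151

151


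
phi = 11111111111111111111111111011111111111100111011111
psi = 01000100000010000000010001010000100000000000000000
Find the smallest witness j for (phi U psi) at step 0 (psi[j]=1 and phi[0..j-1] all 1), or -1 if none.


(phi U psi) at 0: need smallest j with psi[j]=1 and phi[i]=1 for all i in [0,j).
Scan from step 0:
  step 0: phi=1, psi=0 -> continue
  step 1: psi=1 and phi held for [0,1) -> witness found
Witness step = 1

1
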